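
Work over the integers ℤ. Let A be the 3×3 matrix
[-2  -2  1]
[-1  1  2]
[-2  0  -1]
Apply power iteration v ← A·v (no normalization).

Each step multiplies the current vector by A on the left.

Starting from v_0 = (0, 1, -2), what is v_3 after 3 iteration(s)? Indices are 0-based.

v_0 = (0, 1, -2).
v_1 = A·v_0 = (-4, -3, 2).
v_2 = A·v_1 = (16, 5, 6).
v_3 = A·v_2 = (-36, 1, -38).

v_3 = (-36, 1, -38)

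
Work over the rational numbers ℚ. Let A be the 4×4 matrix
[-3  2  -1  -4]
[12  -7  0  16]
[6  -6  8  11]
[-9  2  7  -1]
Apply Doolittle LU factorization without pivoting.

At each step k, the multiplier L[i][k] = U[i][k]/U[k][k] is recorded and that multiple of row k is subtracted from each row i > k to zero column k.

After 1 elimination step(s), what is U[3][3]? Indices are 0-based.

Step 1: pivot at (0,0) is -3.
  row1 ← row1 − (-4)·row0  ⇒  L[1][0]=-4, U row1=(0, 1, -4, 0)
  row2 ← row2 − (-2)·row0  ⇒  L[2][0]=-2, U row2=(0, -2, 6, 3)
  row3 ← row3 − (3)·row0  ⇒  L[3][0]=3, U row3=(0, -4, 10, 11)

U[3][3] = 11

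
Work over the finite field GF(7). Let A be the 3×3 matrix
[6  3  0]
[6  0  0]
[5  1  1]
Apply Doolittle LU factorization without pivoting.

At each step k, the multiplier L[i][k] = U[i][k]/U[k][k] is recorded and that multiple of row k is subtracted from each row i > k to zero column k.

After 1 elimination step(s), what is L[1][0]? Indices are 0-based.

k=0: U[0][0]=6
  eliminate (1,0): mult=1, new row 1: (0, 4, 0); set L[1][0]=1
  eliminate (2,0): mult=2, new row 2: (0, 2, 1); set L[2][0]=2

L[1][0] = 1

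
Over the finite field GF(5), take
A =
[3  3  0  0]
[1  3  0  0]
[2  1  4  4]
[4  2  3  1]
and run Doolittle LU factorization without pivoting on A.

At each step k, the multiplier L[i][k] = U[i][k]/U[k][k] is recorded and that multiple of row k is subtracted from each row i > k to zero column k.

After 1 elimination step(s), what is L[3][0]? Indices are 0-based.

[col 0] pivot 3
  R1 -= 2*R0 → (0, 2, 0, 0)  (L[1][0] := 2)
  R2 -= 4*R0 → (0, 4, 4, 4)  (L[2][0] := 4)
  R3 -= 3*R0 → (0, 3, 3, 1)  (L[3][0] := 3)

L[3][0] = 3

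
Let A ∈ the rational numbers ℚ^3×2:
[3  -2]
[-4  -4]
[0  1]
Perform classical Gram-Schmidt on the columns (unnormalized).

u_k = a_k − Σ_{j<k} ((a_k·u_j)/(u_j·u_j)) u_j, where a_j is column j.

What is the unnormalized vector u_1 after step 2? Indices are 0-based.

u_1 = (-16/5, -12/5, 1)

Step 1: u_0 = a_0 = (3, -4, 0).
Step 2: u_1 = a_1 − (2/5)·u_0 = (-16/5, -12/5, 1).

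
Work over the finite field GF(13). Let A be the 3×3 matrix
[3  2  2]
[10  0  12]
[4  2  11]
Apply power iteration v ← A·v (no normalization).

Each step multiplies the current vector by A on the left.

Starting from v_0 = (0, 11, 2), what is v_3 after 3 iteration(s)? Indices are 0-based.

v_0 = (0, 11, 2).
v_1 = A·v_0 = (0, 11, 5).
v_2 = A·v_1 = (6, 8, 12).
v_3 = A·v_2 = (6, 9, 3).

v_3 = (6, 9, 3)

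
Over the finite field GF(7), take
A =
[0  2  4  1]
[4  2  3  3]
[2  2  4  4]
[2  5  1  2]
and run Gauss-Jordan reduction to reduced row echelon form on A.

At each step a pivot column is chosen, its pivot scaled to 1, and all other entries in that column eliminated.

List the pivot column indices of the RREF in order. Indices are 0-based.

[1] R0 <-> R1
[1] R0 /= 4  ⇒  (1, 4, 6, 6)
     R2 -= 2·R0  ⇒  (0, 1, 6, 6)
     R3 -= 2·R0  ⇒  (0, 4, 3, 4)
[2] R1 /= 2  ⇒  (0, 1, 2, 4)
     R0 -= 4·R1  ⇒  (1, 0, 5, 4)
     R2 -= 1·R1  ⇒  (0, 0, 4, 2)
     R3 -= 4·R1  ⇒  (0, 0, 2, 2)
[3] R2 /= 4  ⇒  (0, 0, 1, 4)
     R0 -= 5·R2  ⇒  (1, 0, 0, 5)
     R1 -= 2·R2  ⇒  (0, 1, 0, 3)
     R3 -= 2·R2  ⇒  (0, 0, 0, 1)
[4] R3 /= 1  ⇒  (0, 0, 0, 1)
     R0 -= 5·R3  ⇒  (1, 0, 0, 0)
     R1 -= 3·R3  ⇒  (0, 1, 0, 0)
     R2 -= 4·R3  ⇒  (0, 0, 1, 0)

pivot columns: 0, 1, 2, 3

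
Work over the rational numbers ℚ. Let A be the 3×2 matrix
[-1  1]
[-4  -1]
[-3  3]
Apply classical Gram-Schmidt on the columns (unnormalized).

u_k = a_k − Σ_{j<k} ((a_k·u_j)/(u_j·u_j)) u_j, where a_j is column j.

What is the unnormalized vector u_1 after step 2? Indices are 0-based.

Step 1: u_0 = a_0 = (-1, -4, -3).
Step 2: u_1 = a_1 − (-3/13)·u_0 = (10/13, -25/13, 30/13).

u_1 = (10/13, -25/13, 30/13)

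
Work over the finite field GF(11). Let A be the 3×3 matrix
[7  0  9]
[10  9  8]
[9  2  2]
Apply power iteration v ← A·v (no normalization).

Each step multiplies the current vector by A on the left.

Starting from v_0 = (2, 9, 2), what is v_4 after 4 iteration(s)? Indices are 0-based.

v_0 = (2, 9, 2).
v_1 = A·v_0 = (10, 7, 7).
v_2 = A·v_1 = (1, 10, 8).
v_3 = A·v_2 = (2, 10, 1).
v_4 = A·v_3 = (1, 8, 7).

v_4 = (1, 8, 7)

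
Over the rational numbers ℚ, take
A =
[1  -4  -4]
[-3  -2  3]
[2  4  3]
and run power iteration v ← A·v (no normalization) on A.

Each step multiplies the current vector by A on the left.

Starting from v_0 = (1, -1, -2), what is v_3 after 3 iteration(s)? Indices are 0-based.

v_3 = (373, -199, -128)

v_0 = (1, -1, -2).
v_1 = A·v_0 = (13, -7, -8).
v_2 = A·v_1 = (73, -49, -26).
v_3 = A·v_2 = (373, -199, -128).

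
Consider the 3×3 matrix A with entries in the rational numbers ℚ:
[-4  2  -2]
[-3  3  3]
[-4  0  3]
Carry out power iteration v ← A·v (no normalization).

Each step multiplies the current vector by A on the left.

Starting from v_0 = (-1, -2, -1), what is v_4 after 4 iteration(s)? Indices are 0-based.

v_4 = (-394, 15, -5)

v_0 = (-1, -2, -1).
v_1 = A·v_0 = (2, -6, 1).
v_2 = A·v_1 = (-22, -21, -5).
v_3 = A·v_2 = (56, -12, 73).
v_4 = A·v_3 = (-394, 15, -5).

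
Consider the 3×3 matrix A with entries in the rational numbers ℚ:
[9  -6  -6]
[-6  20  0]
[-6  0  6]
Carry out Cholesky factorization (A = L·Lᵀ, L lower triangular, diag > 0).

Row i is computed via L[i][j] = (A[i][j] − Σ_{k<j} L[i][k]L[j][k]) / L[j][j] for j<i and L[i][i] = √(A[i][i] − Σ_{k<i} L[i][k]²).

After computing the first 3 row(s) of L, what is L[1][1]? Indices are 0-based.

Step 1: L[0][0] = √(9) = 3.
  L[1][0] = (-6) / L[0][0] = -2.
Step 2: L[1][1] = √(16) = 4.
  L[2][0] = (-6) / L[0][0] = -2.
  L[2][1] = (-4) / L[1][1] = -1.
Step 3: L[2][2] = √(1) = 1.

L[1][1] = 4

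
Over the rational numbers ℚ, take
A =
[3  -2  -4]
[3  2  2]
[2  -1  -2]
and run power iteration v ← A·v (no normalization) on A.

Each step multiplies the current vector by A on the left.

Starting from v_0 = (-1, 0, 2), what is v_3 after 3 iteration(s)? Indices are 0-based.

v_0 = (-1, 0, 2).
v_1 = A·v_0 = (-11, 1, -6).
v_2 = A·v_1 = (-11, -43, -11).
v_3 = A·v_2 = (97, -141, 43).

v_3 = (97, -141, 43)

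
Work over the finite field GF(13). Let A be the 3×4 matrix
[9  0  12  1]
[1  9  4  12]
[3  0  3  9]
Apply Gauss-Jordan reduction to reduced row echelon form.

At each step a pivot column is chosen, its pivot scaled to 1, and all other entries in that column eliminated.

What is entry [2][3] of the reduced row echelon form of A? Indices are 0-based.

pivot(0,0)=9: scale R0 → (1, 0, 10, 3)
  clear (1,0): R1 −= (1)R0 → (0, 9, 7, 9)
  clear (2,0): R2 −= (3)R0 → (0, 0, 12, 0)
pivot(1,1)=9: scale R1 → (0, 1, 8, 1)
pivot(2,2)=12: scale R2 → (0, 0, 1, 0)
  clear (0,2): R0 −= (10)R2 → (1, 0, 0, 3)
  clear (1,2): R1 −= (8)R2 → (0, 1, 0, 1)

M[2][3] = 0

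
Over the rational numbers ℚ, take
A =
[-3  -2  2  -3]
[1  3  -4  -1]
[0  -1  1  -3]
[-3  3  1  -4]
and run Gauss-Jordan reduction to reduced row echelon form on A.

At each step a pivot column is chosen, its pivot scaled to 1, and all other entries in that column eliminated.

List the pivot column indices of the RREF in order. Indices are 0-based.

pivot columns: 0, 1, 2, 3

[1] R0 /= -3  ⇒  (1, 2/3, -2/3, 1)
     R1 -= 1·R0  ⇒  (0, 7/3, -10/3, -2)
     R3 -= -3·R0  ⇒  (0, 5, -1, -1)
[2] R1 /= 7/3  ⇒  (0, 1, -10/7, -6/7)
     R0 -= 2/3·R1  ⇒  (1, 0, 2/7, 11/7)
     R2 -= -1·R1  ⇒  (0, 0, -3/7, -27/7)
     R3 -= 5·R1  ⇒  (0, 0, 43/7, 23/7)
[3] R2 /= -3/7  ⇒  (0, 0, 1, 9)
     R0 -= 2/7·R2  ⇒  (1, 0, 0, -1)
     R1 -= -10/7·R2  ⇒  (0, 1, 0, 12)
     R3 -= 43/7·R2  ⇒  (0, 0, 0, -52)
[4] R3 /= -52  ⇒  (0, 0, 0, 1)
     R0 -= -1·R3  ⇒  (1, 0, 0, 0)
     R1 -= 12·R3  ⇒  (0, 1, 0, 0)
     R2 -= 9·R3  ⇒  (0, 0, 1, 0)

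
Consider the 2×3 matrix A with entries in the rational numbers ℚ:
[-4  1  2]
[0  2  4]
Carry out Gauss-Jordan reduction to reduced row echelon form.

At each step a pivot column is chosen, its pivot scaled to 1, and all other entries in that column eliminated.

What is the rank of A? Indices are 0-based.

[1] R0 /= -4  ⇒  (1, -1/4, -1/2)
[2] R1 /= 2  ⇒  (0, 1, 2)
     R0 -= -1/4·R1  ⇒  (1, 0, 0)

rank = 2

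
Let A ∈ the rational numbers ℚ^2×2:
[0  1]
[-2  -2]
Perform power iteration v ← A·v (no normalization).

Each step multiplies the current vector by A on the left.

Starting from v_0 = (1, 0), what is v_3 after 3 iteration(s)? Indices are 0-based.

v_0 = (1, 0).
v_1 = A·v_0 = (0, -2).
v_2 = A·v_1 = (-2, 4).
v_3 = A·v_2 = (4, -4).

v_3 = (4, -4)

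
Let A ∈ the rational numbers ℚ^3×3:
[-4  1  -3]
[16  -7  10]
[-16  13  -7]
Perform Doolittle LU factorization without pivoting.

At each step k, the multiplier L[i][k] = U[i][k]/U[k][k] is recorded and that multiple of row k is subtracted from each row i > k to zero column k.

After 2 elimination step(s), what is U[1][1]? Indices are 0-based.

Step 1: pivot at (0,0) is -4.
  row1 ← row1 − (-4)·row0  ⇒  L[1][0]=-4, U row1=(0, -3, -2)
  row2 ← row2 − (4)·row0  ⇒  L[2][0]=4, U row2=(0, 9, 5)
Step 2: pivot at (1,1) is -3.
  row2 ← row2 − (-3)·row1  ⇒  L[2][1]=-3, U row2=(0, 0, -1)

U[1][1] = -3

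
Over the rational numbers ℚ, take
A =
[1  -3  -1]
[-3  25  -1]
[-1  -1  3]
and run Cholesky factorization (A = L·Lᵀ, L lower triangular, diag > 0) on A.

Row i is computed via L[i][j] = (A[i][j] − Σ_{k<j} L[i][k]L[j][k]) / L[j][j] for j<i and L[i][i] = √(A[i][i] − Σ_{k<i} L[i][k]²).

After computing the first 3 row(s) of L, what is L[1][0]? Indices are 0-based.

Step 1: L[0][0] = √(1) = 1.
  L[1][0] = (-3) / L[0][0] = -3.
Step 2: L[1][1] = √(16) = 4.
  L[2][0] = (-1) / L[0][0] = -1.
  L[2][1] = (-4) / L[1][1] = -1.
Step 3: L[2][2] = √(1) = 1.

L[1][0] = -3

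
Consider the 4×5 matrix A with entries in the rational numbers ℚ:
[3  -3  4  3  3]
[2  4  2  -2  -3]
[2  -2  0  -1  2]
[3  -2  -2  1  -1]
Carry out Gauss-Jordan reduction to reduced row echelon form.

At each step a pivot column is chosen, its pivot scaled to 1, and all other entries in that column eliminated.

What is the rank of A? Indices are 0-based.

rank = 4

pivot(0,0)=3: scale R0 → (1, -1, 4/3, 1, 1)
  clear (1,0): R1 −= (2)R0 → (0, 6, -2/3, -4, -5)
  clear (2,0): R2 −= (2)R0 → (0, 0, -8/3, -3, 0)
  clear (3,0): R3 −= (3)R0 → (0, 1, -6, -2, -4)
pivot(1,1)=6: scale R1 → (0, 1, -1/9, -2/3, -5/6)
  clear (0,1): R0 −= (-1)R1 → (1, 0, 11/9, 1/3, 1/6)
  clear (3,1): R3 −= (1)R1 → (0, 0, -53/9, -4/3, -19/6)
pivot(2,2)=-8/3: scale R2 → (0, 0, 1, 9/8, 0)
  clear (0,2): R0 −= (11/9)R2 → (1, 0, 0, -25/24, 1/6)
  clear (1,2): R1 −= (-1/9)R2 → (0, 1, 0, -13/24, -5/6)
  clear (3,2): R3 −= (-53/9)R2 → (0, 0, 0, 127/24, -19/6)
pivot(3,3)=127/24: scale R3 → (0, 0, 0, 1, -76/127)
  clear (0,3): R0 −= (-25/24)R3 → (1, 0, 0, 0, -58/127)
  clear (1,3): R1 −= (-13/24)R3 → (0, 1, 0, 0, -147/127)
  clear (2,3): R2 −= (9/8)R3 → (0, 0, 1, 0, 171/254)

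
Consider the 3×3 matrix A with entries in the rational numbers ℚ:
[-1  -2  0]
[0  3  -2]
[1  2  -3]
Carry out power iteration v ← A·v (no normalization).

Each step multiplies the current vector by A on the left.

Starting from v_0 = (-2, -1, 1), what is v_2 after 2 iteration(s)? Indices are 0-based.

v_0 = (-2, -1, 1).
v_1 = A·v_0 = (4, -5, -7).
v_2 = A·v_1 = (6, -1, 15).

v_2 = (6, -1, 15)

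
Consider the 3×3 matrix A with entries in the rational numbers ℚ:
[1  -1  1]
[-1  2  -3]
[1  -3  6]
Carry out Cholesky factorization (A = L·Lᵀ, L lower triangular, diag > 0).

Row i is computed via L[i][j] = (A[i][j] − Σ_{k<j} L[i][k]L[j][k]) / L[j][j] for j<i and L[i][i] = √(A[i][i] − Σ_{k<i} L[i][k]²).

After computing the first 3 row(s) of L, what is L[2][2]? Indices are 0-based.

Step 1: L[0][0] = √(1) = 1.
  L[1][0] = (-1) / L[0][0] = -1.
Step 2: L[1][1] = √(1) = 1.
  L[2][0] = (1) / L[0][0] = 1.
  L[2][1] = (-2) / L[1][1] = -2.
Step 3: L[2][2] = √(1) = 1.

L[2][2] = 1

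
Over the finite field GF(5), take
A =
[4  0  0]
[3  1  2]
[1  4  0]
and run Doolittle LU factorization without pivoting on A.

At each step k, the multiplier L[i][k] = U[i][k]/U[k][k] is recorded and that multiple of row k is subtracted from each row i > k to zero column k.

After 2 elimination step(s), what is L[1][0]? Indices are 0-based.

L[1][0] = 2

k=0: U[0][0]=4
  eliminate (1,0): mult=2, new row 1: (0, 1, 2); set L[1][0]=2
  eliminate (2,0): mult=4, new row 2: (0, 4, 0); set L[2][0]=4
k=1: U[1][1]=1
  eliminate (2,1): mult=4, new row 2: (0, 0, 2); set L[2][1]=4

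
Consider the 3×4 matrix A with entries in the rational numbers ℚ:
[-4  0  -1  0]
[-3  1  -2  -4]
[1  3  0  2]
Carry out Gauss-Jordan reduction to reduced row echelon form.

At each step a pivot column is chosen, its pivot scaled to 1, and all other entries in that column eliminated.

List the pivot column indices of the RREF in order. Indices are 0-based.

pivot columns: 0, 1, 2

[1] R0 /= -4  ⇒  (1, 0, 1/4, 0)
     R1 -= -3·R0  ⇒  (0, 1, -5/4, -4)
     R2 -= 1·R0  ⇒  (0, 3, -1/4, 2)
[2] R1 /= 1  ⇒  (0, 1, -5/4, -4)
     R2 -= 3·R1  ⇒  (0, 0, 7/2, 14)
[3] R2 /= 7/2  ⇒  (0, 0, 1, 4)
     R0 -= 1/4·R2  ⇒  (1, 0, 0, -1)
     R1 -= -5/4·R2  ⇒  (0, 1, 0, 1)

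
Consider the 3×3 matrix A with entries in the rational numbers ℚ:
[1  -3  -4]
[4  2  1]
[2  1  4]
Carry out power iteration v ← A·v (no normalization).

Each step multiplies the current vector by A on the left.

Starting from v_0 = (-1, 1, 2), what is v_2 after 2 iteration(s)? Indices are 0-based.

v_0 = (-1, 1, 2).
v_1 = A·v_0 = (-12, 0, 7).
v_2 = A·v_1 = (-40, -41, 4).

v_2 = (-40, -41, 4)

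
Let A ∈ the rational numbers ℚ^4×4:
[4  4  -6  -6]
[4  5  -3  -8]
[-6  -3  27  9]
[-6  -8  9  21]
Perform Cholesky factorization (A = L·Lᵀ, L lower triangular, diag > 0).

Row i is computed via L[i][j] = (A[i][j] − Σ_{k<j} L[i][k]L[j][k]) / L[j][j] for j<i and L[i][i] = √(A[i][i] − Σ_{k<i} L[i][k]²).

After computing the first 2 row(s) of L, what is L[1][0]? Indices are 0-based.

L[1][0] = 2

Step 1: L[0][0] = √(4) = 2.
  L[1][0] = (4) / L[0][0] = 2.
Step 2: L[1][1] = √(1) = 1.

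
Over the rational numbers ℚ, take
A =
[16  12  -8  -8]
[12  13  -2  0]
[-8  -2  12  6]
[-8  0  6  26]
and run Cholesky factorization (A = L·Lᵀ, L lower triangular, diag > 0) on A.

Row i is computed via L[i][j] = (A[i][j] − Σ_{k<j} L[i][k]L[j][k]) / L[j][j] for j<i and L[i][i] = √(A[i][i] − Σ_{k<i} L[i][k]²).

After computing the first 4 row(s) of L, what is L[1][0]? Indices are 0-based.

L[1][0] = 3

Step 1: L[0][0] = √(16) = 4.
  L[1][0] = (12) / L[0][0] = 3.
Step 2: L[1][1] = √(4) = 2.
  L[2][0] = (-8) / L[0][0] = -2.
  L[2][1] = (4) / L[1][1] = 2.
Step 3: L[2][2] = √(4) = 2.
  L[3][0] = (-8) / L[0][0] = -2.
  L[3][1] = (6) / L[1][1] = 3.
  L[3][2] = (-4) / L[2][2] = -2.
Step 4: L[3][3] = √(9) = 3.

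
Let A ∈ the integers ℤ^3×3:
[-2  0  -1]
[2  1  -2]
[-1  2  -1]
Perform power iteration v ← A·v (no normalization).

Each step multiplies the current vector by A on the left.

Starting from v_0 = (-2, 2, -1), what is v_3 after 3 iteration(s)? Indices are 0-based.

v_0 = (-2, 2, -1).
v_1 = A·v_0 = (5, 0, 7).
v_2 = A·v_1 = (-17, -4, -12).
v_3 = A·v_2 = (46, -14, 21).

v_3 = (46, -14, 21)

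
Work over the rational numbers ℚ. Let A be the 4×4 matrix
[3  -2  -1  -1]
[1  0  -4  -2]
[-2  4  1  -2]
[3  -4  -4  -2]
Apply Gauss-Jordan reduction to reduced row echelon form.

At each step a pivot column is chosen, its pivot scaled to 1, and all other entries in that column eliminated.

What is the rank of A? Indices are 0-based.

pivot(0,0)=3: scale R0 → (1, -2/3, -1/3, -1/3)
  clear (1,0): R1 −= (1)R0 → (0, 2/3, -11/3, -5/3)
  clear (2,0): R2 −= (-2)R0 → (0, 8/3, 1/3, -8/3)
  clear (3,0): R3 −= (3)R0 → (0, -2, -3, -1)
pivot(1,1)=2/3: scale R1 → (0, 1, -11/2, -5/2)
  clear (0,1): R0 −= (-2/3)R1 → (1, 0, -4, -2)
  clear (2,1): R2 −= (8/3)R1 → (0, 0, 15, 4)
  clear (3,1): R3 −= (-2)R1 → (0, 0, -14, -6)
pivot(2,2)=15: scale R2 → (0, 0, 1, 4/15)
  clear (0,2): R0 −= (-4)R2 → (1, 0, 0, -14/15)
  clear (1,2): R1 −= (-11/2)R2 → (0, 1, 0, -31/30)
  clear (3,2): R3 −= (-14)R2 → (0, 0, 0, -34/15)
pivot(3,3)=-34/15: scale R3 → (0, 0, 0, 1)
  clear (0,3): R0 −= (-14/15)R3 → (1, 0, 0, 0)
  clear (1,3): R1 −= (-31/30)R3 → (0, 1, 0, 0)
  clear (2,3): R2 −= (4/15)R3 → (0, 0, 1, 0)

rank = 4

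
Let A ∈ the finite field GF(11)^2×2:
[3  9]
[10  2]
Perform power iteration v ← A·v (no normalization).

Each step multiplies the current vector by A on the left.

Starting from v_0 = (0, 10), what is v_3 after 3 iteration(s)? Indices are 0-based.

v_0 = (0, 10).
v_1 = A·v_0 = (2, 9).
v_2 = A·v_1 = (10, 5).
v_3 = A·v_2 = (9, 0).

v_3 = (9, 0)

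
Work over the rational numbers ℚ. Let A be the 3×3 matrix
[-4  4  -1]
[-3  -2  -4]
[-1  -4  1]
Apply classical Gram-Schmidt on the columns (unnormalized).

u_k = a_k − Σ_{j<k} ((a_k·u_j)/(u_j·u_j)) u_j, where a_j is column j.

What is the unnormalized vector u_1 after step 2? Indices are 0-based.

Step 1: u_0 = a_0 = (-4, -3, -1).
Step 2: u_1 = a_1 − (-3/13)·u_0 = (40/13, -35/13, -55/13).

u_1 = (40/13, -35/13, -55/13)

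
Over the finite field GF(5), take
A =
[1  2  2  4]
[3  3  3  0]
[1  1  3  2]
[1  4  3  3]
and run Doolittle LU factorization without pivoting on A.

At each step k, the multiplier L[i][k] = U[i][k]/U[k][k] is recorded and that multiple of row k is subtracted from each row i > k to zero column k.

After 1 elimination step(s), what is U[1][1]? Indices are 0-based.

[col 0] pivot 1
  R1 -= 3*R0 → (0, 2, 2, 3)  (L[1][0] := 3)
  R2 -= 1*R0 → (0, 4, 1, 3)  (L[2][0] := 1)
  R3 -= 1*R0 → (0, 2, 1, 4)  (L[3][0] := 1)

U[1][1] = 2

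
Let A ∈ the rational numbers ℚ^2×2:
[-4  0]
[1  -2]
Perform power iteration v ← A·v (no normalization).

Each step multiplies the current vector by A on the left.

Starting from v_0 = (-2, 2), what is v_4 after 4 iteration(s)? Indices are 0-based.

v_4 = (-512, 272)

v_0 = (-2, 2).
v_1 = A·v_0 = (8, -6).
v_2 = A·v_1 = (-32, 20).
v_3 = A·v_2 = (128, -72).
v_4 = A·v_3 = (-512, 272).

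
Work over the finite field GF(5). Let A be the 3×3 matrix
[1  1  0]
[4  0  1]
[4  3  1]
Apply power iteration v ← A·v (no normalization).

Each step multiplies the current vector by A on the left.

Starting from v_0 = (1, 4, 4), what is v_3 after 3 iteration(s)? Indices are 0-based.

v_3 = (3, 1, 1)

v_0 = (1, 4, 4).
v_1 = A·v_0 = (0, 3, 0).
v_2 = A·v_1 = (3, 0, 4).
v_3 = A·v_2 = (3, 1, 1).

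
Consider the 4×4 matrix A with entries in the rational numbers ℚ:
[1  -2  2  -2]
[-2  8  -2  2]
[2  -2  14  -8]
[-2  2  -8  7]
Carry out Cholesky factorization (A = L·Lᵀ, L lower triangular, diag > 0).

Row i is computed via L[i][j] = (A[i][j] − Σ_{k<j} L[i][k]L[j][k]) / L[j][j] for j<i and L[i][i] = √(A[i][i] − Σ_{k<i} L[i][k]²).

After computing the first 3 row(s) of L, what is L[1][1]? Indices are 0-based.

L[1][1] = 2

Step 1: L[0][0] = √(1) = 1.
  L[1][0] = (-2) / L[0][0] = -2.
Step 2: L[1][1] = √(4) = 2.
  L[2][0] = (2) / L[0][0] = 2.
  L[2][1] = (2) / L[1][1] = 1.
Step 3: L[2][2] = √(9) = 3.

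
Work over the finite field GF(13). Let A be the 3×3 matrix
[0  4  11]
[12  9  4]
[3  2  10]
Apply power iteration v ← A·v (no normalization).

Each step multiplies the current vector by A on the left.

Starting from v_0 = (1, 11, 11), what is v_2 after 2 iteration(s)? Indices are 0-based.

v_0 = (1, 11, 11).
v_1 = A·v_0 = (9, 12, 5).
v_2 = A·v_1 = (12, 2, 10).

v_2 = (12, 2, 10)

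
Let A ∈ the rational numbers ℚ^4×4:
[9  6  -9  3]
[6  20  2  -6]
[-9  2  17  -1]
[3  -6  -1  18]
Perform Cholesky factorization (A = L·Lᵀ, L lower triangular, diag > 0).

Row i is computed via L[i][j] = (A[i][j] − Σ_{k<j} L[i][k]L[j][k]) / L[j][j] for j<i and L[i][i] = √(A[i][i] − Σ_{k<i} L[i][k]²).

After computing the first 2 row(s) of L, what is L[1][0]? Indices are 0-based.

L[1][0] = 2

Step 1: L[0][0] = √(9) = 3.
  L[1][0] = (6) / L[0][0] = 2.
Step 2: L[1][1] = √(16) = 4.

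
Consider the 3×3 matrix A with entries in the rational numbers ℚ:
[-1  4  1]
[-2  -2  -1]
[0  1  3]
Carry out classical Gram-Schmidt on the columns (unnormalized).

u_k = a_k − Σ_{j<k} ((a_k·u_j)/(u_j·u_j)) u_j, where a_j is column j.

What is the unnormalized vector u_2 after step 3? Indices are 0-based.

u_2 = (-18/35, 9/35, 18/7)

Step 1: u_0 = a_0 = (-1, -2, 0).
Step 2: u_1 = a_1 − (0)·u_0 = (4, -2, 1).
Step 3: u_2 = a_2 − (1/5)·u_0 − (3/7)·u_1 = (-18/35, 9/35, 18/7).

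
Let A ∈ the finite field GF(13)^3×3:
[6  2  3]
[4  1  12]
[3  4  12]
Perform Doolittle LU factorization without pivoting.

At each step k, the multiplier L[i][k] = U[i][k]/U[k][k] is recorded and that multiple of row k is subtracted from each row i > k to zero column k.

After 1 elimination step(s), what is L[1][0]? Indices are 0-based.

[col 0] pivot 6
  R1 -= 5*R0 → (0, 4, 10)  (L[1][0] := 5)
  R2 -= 7*R0 → (0, 3, 4)  (L[2][0] := 7)

L[1][0] = 5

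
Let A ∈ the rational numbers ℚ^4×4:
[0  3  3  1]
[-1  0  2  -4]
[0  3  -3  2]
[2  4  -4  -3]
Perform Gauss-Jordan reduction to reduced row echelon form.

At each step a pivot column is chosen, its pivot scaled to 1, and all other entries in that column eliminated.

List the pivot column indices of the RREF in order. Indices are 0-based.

pivot columns: 0, 1, 2, 3

pivot(0,0): swap R0↔R1
pivot(0,0)=-1: scale R0 → (1, 0, -2, 4)
  clear (3,0): R3 −= (2)R0 → (0, 4, 0, -11)
pivot(1,1)=3: scale R1 → (0, 1, 1, 1/3)
  clear (2,1): R2 −= (3)R1 → (0, 0, -6, 1)
  clear (3,1): R3 −= (4)R1 → (0, 0, -4, -37/3)
pivot(2,2)=-6: scale R2 → (0, 0, 1, -1/6)
  clear (0,2): R0 −= (-2)R2 → (1, 0, 0, 11/3)
  clear (1,2): R1 −= (1)R2 → (0, 1, 0, 1/2)
  clear (3,2): R3 −= (-4)R2 → (0, 0, 0, -13)
pivot(3,3)=-13: scale R3 → (0, 0, 0, 1)
  clear (0,3): R0 −= (11/3)R3 → (1, 0, 0, 0)
  clear (1,3): R1 −= (1/2)R3 → (0, 1, 0, 0)
  clear (2,3): R2 −= (-1/6)R3 → (0, 0, 1, 0)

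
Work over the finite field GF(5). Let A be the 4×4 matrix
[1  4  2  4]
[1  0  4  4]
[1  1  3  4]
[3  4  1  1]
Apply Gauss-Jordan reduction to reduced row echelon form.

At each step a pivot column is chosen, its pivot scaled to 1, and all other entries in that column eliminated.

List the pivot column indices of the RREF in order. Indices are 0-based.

[1] R0 /= 1  ⇒  (1, 4, 2, 4)
     R1 -= 1·R0  ⇒  (0, 1, 2, 0)
     R2 -= 1·R0  ⇒  (0, 2, 1, 0)
     R3 -= 3·R0  ⇒  (0, 2, 0, 4)
[2] R1 /= 1  ⇒  (0, 1, 2, 0)
     R0 -= 4·R1  ⇒  (1, 0, 4, 4)
     R2 -= 2·R1  ⇒  (0, 0, 2, 0)
     R3 -= 2·R1  ⇒  (0, 0, 1, 4)
[3] R2 /= 2  ⇒  (0, 0, 1, 0)
     R0 -= 4·R2  ⇒  (1, 0, 0, 4)
     R1 -= 2·R2  ⇒  (0, 1, 0, 0)
     R3 -= 1·R2  ⇒  (0, 0, 0, 4)
[4] R3 /= 4  ⇒  (0, 0, 0, 1)
     R0 -= 4·R3  ⇒  (1, 0, 0, 0)

pivot columns: 0, 1, 2, 3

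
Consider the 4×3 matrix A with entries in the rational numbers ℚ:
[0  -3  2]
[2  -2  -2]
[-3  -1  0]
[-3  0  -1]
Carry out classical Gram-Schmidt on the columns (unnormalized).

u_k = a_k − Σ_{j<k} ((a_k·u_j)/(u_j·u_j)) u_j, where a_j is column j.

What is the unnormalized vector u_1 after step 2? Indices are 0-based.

Step 1: u_0 = a_0 = (0, 2, -3, -3).
Step 2: u_1 = a_1 − (-1/22)·u_0 = (-3, -21/11, -25/22, -3/22).

u_1 = (-3, -21/11, -25/22, -3/22)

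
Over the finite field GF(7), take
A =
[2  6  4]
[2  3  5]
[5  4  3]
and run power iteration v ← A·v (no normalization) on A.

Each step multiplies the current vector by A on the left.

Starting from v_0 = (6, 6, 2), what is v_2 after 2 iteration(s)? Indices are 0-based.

v_2 = (4, 0, 4)

v_0 = (6, 6, 2).
v_1 = A·v_0 = (0, 5, 4).
v_2 = A·v_1 = (4, 0, 4).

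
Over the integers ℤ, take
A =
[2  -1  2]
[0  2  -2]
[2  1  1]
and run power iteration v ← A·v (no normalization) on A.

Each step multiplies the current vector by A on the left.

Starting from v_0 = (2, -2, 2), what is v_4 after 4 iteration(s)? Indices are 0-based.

v_4 = (464, -288, 240)

v_0 = (2, -2, 2).
v_1 = A·v_0 = (10, -8, 4).
v_2 = A·v_1 = (36, -24, 16).
v_3 = A·v_2 = (128, -80, 64).
v_4 = A·v_3 = (464, -288, 240).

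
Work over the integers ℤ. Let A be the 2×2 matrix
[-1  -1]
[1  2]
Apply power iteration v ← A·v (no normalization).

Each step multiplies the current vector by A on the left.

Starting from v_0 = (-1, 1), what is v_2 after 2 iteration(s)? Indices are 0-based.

v_0 = (-1, 1).
v_1 = A·v_0 = (0, 1).
v_2 = A·v_1 = (-1, 2).

v_2 = (-1, 2)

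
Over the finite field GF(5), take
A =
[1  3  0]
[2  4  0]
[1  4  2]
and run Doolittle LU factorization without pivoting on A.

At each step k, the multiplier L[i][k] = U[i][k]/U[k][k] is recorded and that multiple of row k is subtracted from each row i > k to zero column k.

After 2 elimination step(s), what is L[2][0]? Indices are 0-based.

L[2][0] = 1

[col 0] pivot 1
  R1 -= 2*R0 → (0, 3, 0)  (L[1][0] := 2)
  R2 -= 1*R0 → (0, 1, 2)  (L[2][0] := 1)
[col 1] pivot 3
  R2 -= 2*R1 → (0, 0, 2)  (L[2][1] := 2)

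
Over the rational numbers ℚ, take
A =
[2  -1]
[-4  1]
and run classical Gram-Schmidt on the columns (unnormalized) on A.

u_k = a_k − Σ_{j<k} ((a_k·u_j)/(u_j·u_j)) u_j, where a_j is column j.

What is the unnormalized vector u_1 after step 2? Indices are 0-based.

Step 1: u_0 = a_0 = (2, -4).
Step 2: u_1 = a_1 − (-3/10)·u_0 = (-2/5, -1/5).

u_1 = (-2/5, -1/5)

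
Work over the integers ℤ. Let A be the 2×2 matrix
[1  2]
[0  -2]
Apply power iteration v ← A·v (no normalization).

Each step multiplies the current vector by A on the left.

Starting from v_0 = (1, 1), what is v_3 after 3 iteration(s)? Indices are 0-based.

v_0 = (1, 1).
v_1 = A·v_0 = (3, -2).
v_2 = A·v_1 = (-1, 4).
v_3 = A·v_2 = (7, -8).

v_3 = (7, -8)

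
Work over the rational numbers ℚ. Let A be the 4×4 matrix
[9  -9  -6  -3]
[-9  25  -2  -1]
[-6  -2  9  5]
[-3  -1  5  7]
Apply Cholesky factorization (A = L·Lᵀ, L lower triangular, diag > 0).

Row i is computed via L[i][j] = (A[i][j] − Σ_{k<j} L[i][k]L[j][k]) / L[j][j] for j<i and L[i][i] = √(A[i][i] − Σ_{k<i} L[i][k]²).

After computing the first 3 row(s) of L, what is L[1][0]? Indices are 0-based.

L[1][0] = -3

Step 1: L[0][0] = √(9) = 3.
  L[1][0] = (-9) / L[0][0] = -3.
Step 2: L[1][1] = √(16) = 4.
  L[2][0] = (-6) / L[0][0] = -2.
  L[2][1] = (-8) / L[1][1] = -2.
Step 3: L[2][2] = √(1) = 1.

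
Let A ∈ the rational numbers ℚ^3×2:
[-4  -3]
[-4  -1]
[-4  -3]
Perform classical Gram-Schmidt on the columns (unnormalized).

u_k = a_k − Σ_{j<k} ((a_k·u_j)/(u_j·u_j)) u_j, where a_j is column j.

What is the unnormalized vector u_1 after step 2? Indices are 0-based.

u_1 = (-2/3, 4/3, -2/3)

Step 1: u_0 = a_0 = (-4, -4, -4).
Step 2: u_1 = a_1 − (7/12)·u_0 = (-2/3, 4/3, -2/3).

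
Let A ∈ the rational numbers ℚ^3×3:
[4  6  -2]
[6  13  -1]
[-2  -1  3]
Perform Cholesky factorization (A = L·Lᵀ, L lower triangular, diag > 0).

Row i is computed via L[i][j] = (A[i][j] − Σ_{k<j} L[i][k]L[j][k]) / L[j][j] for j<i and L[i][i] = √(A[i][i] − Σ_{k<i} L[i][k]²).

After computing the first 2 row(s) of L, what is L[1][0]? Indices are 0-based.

Step 1: L[0][0] = √(4) = 2.
  L[1][0] = (6) / L[0][0] = 3.
Step 2: L[1][1] = √(4) = 2.

L[1][0] = 3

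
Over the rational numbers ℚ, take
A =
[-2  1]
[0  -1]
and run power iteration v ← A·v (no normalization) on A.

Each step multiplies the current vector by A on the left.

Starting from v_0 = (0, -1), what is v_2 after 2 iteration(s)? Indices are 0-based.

v_0 = (0, -1).
v_1 = A·v_0 = (-1, 1).
v_2 = A·v_1 = (3, -1).

v_2 = (3, -1)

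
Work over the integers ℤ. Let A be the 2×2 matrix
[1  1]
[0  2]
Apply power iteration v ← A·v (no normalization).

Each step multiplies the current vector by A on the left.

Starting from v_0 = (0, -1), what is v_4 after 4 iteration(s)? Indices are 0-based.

v_0 = (0, -1).
v_1 = A·v_0 = (-1, -2).
v_2 = A·v_1 = (-3, -4).
v_3 = A·v_2 = (-7, -8).
v_4 = A·v_3 = (-15, -16).

v_4 = (-15, -16)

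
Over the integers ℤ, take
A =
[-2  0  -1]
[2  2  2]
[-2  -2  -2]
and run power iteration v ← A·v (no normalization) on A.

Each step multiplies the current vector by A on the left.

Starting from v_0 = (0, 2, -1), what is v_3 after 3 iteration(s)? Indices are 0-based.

v_3 = (2, 0, 0)

v_0 = (0, 2, -1).
v_1 = A·v_0 = (1, 2, -2).
v_2 = A·v_1 = (0, 2, -2).
v_3 = A·v_2 = (2, 0, 0).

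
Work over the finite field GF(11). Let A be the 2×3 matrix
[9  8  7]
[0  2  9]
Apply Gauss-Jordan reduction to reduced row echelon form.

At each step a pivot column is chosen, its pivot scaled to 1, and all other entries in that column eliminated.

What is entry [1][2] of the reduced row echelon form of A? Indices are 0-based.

M[1][2] = 10

[1] R0 /= 9  ⇒  (1, 7, 2)
[2] R1 /= 2  ⇒  (0, 1, 10)
     R0 -= 7·R1  ⇒  (1, 0, 9)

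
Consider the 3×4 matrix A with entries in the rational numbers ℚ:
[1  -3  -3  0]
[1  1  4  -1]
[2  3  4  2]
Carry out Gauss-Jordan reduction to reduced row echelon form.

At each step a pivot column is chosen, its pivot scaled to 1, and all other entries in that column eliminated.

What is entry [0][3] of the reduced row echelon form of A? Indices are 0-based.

M[0][3] = 21/23

[1] R0 /= 1  ⇒  (1, -3, -3, 0)
     R1 -= 1·R0  ⇒  (0, 4, 7, -1)
     R2 -= 2·R0  ⇒  (0, 9, 10, 2)
[2] R1 /= 4  ⇒  (0, 1, 7/4, -1/4)
     R0 -= -3·R1  ⇒  (1, 0, 9/4, -3/4)
     R2 -= 9·R1  ⇒  (0, 0, -23/4, 17/4)
[3] R2 /= -23/4  ⇒  (0, 0, 1, -17/23)
     R0 -= 9/4·R2  ⇒  (1, 0, 0, 21/23)
     R1 -= 7/4·R2  ⇒  (0, 1, 0, 24/23)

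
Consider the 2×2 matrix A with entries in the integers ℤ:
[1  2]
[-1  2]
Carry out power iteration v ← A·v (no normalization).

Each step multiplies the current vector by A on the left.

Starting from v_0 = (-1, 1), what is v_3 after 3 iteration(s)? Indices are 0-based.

v_0 = (-1, 1).
v_1 = A·v_0 = (1, 3).
v_2 = A·v_1 = (7, 5).
v_3 = A·v_2 = (17, 3).

v_3 = (17, 3)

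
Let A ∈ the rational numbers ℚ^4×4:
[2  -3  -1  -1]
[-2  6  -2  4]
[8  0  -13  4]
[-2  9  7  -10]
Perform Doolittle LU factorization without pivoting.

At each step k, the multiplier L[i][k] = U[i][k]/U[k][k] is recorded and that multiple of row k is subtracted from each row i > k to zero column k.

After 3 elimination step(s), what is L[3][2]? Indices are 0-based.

L[3][2] = 4

Step 1: pivot at (0,0) is 2.
  row1 ← row1 − (-1)·row0  ⇒  L[1][0]=-1, U row1=(0, 3, -3, 3)
  row2 ← row2 − (4)·row0  ⇒  L[2][0]=4, U row2=(0, 12, -9, 8)
  row3 ← row3 − (-1)·row0  ⇒  L[3][0]=-1, U row3=(0, 6, 6, -11)
Step 2: pivot at (1,1) is 3.
  row2 ← row2 − (4)·row1  ⇒  L[2][1]=4, U row2=(0, 0, 3, -4)
  row3 ← row3 − (2)·row1  ⇒  L[3][1]=2, U row3=(0, 0, 12, -17)
Step 3: pivot at (2,2) is 3.
  row3 ← row3 − (4)·row2  ⇒  L[3][2]=4, U row3=(0, 0, 0, -1)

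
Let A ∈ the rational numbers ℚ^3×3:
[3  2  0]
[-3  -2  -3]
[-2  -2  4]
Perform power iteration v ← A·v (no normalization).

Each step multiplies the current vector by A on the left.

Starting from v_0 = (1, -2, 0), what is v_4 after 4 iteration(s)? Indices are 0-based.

v_0 = (1, -2, 0).
v_1 = A·v_0 = (-1, 1, 2).
v_2 = A·v_1 = (-1, -5, 8).
v_3 = A·v_2 = (-13, -11, 44).
v_4 = A·v_3 = (-61, -71, 224).

v_4 = (-61, -71, 224)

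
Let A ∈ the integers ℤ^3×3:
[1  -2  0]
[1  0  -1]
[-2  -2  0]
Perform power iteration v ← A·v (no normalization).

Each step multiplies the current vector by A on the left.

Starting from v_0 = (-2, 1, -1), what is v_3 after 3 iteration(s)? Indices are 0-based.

v_3 = (10, -12, 16)

v_0 = (-2, 1, -1).
v_1 = A·v_0 = (-4, -1, 2).
v_2 = A·v_1 = (-2, -6, 10).
v_3 = A·v_2 = (10, -12, 16).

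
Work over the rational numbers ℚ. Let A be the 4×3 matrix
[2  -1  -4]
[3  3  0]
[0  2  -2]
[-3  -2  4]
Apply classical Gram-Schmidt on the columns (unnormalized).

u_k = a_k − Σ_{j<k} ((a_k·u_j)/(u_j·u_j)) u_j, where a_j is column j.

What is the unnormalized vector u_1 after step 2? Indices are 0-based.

u_1 = (-24/11, 27/22, 2, -5/22)

Step 1: u_0 = a_0 = (2, 3, 0, -3).
Step 2: u_1 = a_1 − (13/22)·u_0 = (-24/11, 27/22, 2, -5/22).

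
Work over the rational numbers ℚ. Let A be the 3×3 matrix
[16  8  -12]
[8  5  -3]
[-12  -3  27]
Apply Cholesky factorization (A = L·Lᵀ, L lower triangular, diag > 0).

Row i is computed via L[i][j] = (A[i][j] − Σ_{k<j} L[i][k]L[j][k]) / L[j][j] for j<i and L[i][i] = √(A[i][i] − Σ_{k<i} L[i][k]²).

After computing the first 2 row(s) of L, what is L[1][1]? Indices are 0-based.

Step 1: L[0][0] = √(16) = 4.
  L[1][0] = (8) / L[0][0] = 2.
Step 2: L[1][1] = √(1) = 1.

L[1][1] = 1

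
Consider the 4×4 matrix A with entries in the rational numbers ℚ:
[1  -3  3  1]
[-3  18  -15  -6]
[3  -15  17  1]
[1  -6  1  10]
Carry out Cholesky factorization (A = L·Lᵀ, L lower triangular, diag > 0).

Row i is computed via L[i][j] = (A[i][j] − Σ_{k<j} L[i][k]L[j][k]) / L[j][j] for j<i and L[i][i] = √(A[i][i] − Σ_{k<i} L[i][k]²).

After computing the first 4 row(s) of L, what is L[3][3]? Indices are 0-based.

L[3][3] = 2

Step 1: L[0][0] = √(1) = 1.
  L[1][0] = (-3) / L[0][0] = -3.
Step 2: L[1][1] = √(9) = 3.
  L[2][0] = (3) / L[0][0] = 3.
  L[2][1] = (-6) / L[1][1] = -2.
Step 3: L[2][2] = √(4) = 2.
  L[3][0] = (1) / L[0][0] = 1.
  L[3][1] = (-3) / L[1][1] = -1.
  L[3][2] = (-4) / L[2][2] = -2.
Step 4: L[3][3] = √(4) = 2.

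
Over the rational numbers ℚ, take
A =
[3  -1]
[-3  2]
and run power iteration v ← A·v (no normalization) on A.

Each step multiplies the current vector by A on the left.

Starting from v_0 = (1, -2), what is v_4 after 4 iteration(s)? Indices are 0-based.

v_4 = (409, -533)

v_0 = (1, -2).
v_1 = A·v_0 = (5, -7).
v_2 = A·v_1 = (22, -29).
v_3 = A·v_2 = (95, -124).
v_4 = A·v_3 = (409, -533).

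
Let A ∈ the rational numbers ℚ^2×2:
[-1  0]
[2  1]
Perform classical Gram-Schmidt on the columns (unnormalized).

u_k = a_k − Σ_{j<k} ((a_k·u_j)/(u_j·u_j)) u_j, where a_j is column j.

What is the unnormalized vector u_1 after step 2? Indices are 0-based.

Step 1: u_0 = a_0 = (-1, 2).
Step 2: u_1 = a_1 − (2/5)·u_0 = (2/5, 1/5).

u_1 = (2/5, 1/5)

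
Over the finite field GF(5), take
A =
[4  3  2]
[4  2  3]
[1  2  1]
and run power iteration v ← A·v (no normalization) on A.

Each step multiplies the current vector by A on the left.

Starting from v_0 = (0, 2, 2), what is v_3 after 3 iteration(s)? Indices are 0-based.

v_3 = (4, 2, 4)

v_0 = (0, 2, 2).
v_1 = A·v_0 = (0, 0, 1).
v_2 = A·v_1 = (2, 3, 1).
v_3 = A·v_2 = (4, 2, 4).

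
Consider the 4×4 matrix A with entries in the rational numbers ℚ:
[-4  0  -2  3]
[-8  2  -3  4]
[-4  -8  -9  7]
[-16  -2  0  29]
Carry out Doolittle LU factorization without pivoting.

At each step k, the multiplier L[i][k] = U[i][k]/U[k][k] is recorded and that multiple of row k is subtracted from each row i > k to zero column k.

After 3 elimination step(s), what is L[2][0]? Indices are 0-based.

L[2][0] = 1

[col 0] pivot -4
  R1 -= 2*R0 → (0, 2, 1, -2)  (L[1][0] := 2)
  R2 -= 1*R0 → (0, -8, -7, 4)  (L[2][0] := 1)
  R3 -= 4*R0 → (0, -2, 8, 17)  (L[3][0] := 4)
[col 1] pivot 2
  R2 -= -4*R1 → (0, 0, -3, -4)  (L[2][1] := -4)
  R3 -= -1*R1 → (0, 0, 9, 15)  (L[3][1] := -1)
[col 2] pivot -3
  R3 -= -3*R2 → (0, 0, 0, 3)  (L[3][2] := -3)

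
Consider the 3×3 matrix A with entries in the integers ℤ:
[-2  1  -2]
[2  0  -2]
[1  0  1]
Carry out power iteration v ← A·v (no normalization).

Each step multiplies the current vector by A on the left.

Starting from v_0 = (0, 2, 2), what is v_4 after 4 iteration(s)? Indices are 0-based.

v_4 = (0, 8, -4)

v_0 = (0, 2, 2).
v_1 = A·v_0 = (-2, -4, 2).
v_2 = A·v_1 = (-4, -8, 0).
v_3 = A·v_2 = (0, -8, -4).
v_4 = A·v_3 = (0, 8, -4).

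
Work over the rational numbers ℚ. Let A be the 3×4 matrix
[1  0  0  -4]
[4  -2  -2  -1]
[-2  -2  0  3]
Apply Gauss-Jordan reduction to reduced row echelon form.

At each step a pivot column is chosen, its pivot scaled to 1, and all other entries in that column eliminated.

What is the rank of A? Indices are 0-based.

[1] R0 /= 1  ⇒  (1, 0, 0, -4)
     R1 -= 4·R0  ⇒  (0, -2, -2, 15)
     R2 -= -2·R0  ⇒  (0, -2, 0, -5)
[2] R1 /= -2  ⇒  (0, 1, 1, -15/2)
     R2 -= -2·R1  ⇒  (0, 0, 2, -20)
[3] R2 /= 2  ⇒  (0, 0, 1, -10)
     R1 -= 1·R2  ⇒  (0, 1, 0, 5/2)

rank = 3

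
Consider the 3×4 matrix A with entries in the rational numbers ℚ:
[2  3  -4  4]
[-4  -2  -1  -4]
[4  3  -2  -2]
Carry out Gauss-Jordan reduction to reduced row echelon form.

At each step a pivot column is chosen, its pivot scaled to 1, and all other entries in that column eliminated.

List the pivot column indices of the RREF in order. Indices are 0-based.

pivot(0,0)=2: scale R0 → (1, 3/2, -2, 2)
  clear (1,0): R1 −= (-4)R0 → (0, 4, -9, 4)
  clear (2,0): R2 −= (4)R0 → (0, -3, 6, -10)
pivot(1,1)=4: scale R1 → (0, 1, -9/4, 1)
  clear (0,1): R0 −= (3/2)R1 → (1, 0, 11/8, 1/2)
  clear (2,1): R2 −= (-3)R1 → (0, 0, -3/4, -7)
pivot(2,2)=-3/4: scale R2 → (0, 0, 1, 28/3)
  clear (0,2): R0 −= (11/8)R2 → (1, 0, 0, -37/3)
  clear (1,2): R1 −= (-9/4)R2 → (0, 1, 0, 22)

pivot columns: 0, 1, 2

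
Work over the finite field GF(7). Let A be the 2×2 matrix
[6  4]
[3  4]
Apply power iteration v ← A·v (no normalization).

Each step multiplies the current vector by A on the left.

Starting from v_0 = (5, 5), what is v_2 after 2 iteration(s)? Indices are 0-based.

v_2 = (6, 3)

v_0 = (5, 5).
v_1 = A·v_0 = (1, 0).
v_2 = A·v_1 = (6, 3).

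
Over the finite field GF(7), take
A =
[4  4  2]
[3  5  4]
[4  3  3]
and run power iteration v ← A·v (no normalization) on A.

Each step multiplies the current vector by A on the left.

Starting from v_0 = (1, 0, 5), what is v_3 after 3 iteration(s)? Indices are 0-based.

v_0 = (1, 0, 5).
v_1 = A·v_0 = (0, 2, 5).
v_2 = A·v_1 = (4, 2, 0).
v_3 = A·v_2 = (3, 1, 1).

v_3 = (3, 1, 1)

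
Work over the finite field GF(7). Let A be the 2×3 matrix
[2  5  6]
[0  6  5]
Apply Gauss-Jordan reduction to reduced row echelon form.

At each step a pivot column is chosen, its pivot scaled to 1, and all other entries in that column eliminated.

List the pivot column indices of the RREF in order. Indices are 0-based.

pivot columns: 0, 1

step 1: normalize row 0 (÷2) = (1, 6, 3)
step 2: normalize row 1 (÷6) = (0, 1, 2)
  row 0: subtract 6×row1 = (1, 0, 5)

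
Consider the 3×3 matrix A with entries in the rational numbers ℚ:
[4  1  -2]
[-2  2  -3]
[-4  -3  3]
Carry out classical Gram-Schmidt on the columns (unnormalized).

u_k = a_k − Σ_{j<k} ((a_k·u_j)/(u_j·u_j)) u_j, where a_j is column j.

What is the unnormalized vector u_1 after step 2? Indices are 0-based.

Step 1: u_0 = a_0 = (4, -2, -4).
Step 2: u_1 = a_1 − (1/3)·u_0 = (-1/3, 8/3, -5/3).

u_1 = (-1/3, 8/3, -5/3)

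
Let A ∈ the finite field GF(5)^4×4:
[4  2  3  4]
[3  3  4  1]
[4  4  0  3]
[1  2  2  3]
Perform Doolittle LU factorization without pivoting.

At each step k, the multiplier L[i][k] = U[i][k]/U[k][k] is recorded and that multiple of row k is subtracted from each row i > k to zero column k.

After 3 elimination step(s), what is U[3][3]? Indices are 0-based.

Step 1: pivot at (0,0) is 4.
  row1 ← row1 − (2)·row0  ⇒  L[1][0]=2, U row1=(0, 4, 3, 3)
  row2 ← row2 − (1)·row0  ⇒  L[2][0]=1, U row2=(0, 2, 2, 4)
  row3 ← row3 − (4)·row0  ⇒  L[3][0]=4, U row3=(0, 4, 0, 2)
Step 2: pivot at (1,1) is 4.
  row2 ← row2 − (3)·row1  ⇒  L[2][1]=3, U row2=(0, 0, 3, 0)
  row3 ← row3 − (1)·row1  ⇒  L[3][1]=1, U row3=(0, 0, 2, 4)
Step 3: pivot at (2,2) is 3.
  row3 ← row3 − (4)·row2  ⇒  L[3][2]=4, U row3=(0, 0, 0, 4)

U[3][3] = 4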